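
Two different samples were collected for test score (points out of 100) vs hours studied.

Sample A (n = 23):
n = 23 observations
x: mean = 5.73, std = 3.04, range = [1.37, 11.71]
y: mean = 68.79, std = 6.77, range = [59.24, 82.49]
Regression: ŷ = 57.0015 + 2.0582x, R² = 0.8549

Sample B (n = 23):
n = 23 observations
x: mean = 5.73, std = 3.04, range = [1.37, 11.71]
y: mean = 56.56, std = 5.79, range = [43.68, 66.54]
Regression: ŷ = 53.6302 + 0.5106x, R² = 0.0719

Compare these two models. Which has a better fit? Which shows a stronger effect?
Model A has the better fit (R² = 0.8549 vs 0.0719). Model A shows the stronger effect (|β₁| = 2.0582 vs 0.5106).

Model Comparison:

Goodness of fit (R²):
- Model A: R² = 0.8549 → 85.49% of variance in test score explained
- Model B: R² = 0.0719 → 7.19% of variance in test score explained
- 0.8549 > 0.0719 → Model A has the better fit

Strength of effect — compare |β₁|:
- Model A: β₁ = 2.0582 → predicted test score rises 2.0582 points per additional hour of study time
- Model B: β₁ = 0.5106 → predicted test score rises 0.5106 points per additional hour of study time
- |2.0582| > |0.5106| → Model A shows the stronger marginal effect

Notes:
- A better fit (higher R²) doesn't necessarily mean a more important relationship.
- The two samples could reflect different populations, time periods, or measurement quality.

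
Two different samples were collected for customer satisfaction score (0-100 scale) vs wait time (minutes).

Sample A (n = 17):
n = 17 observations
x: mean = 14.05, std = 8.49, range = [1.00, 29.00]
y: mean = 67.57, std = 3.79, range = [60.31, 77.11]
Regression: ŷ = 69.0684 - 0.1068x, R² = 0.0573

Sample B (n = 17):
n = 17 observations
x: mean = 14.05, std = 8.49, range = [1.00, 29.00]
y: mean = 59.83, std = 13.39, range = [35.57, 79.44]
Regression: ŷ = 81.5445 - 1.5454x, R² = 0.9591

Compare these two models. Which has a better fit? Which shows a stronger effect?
Model B has the better fit (R² = 0.9591 vs 0.0573). Model B shows the stronger effect (|β₁| = 1.5454 vs 0.1068).

Model Comparison:

Fit — compare R²:
- Model A: R² = 0.0573 → 5.73% of variance in satisfaction score explained
- Model B: R² = 0.9591 → 95.91% of variance in satisfaction score explained
- 0.9591 > 0.0573 → Model B has the better fit

Which has the larger per-minute effect? (|β₁|)
- Model A: β₁ = -0.1068 → predicted satisfaction score falls 0.1068 points per additional minute of wait time
- Model B: β₁ = -1.5454 → predicted satisfaction score falls 1.5454 points per additional minute of wait time
- |-0.1068| < |-1.5454| → Model B shows the stronger marginal effect

Note: R² measures how tightly points cluster around the line; β₁ measures how steep the line is — they answer different questions.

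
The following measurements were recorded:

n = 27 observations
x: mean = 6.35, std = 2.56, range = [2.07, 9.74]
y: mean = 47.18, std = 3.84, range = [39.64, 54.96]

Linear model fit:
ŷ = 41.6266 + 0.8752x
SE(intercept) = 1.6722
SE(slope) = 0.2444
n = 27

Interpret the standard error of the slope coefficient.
SE(β̂₁) = 0.2444 is the estimated standard deviation of the slope estimate across repeated samples; relative to β̂₁ = 0.8752 that is 27.9%, a moderately precise estimate.

SE(β̂₁) = 0.2444 says: if we drew many samples of n = 27 from the same population and refit each time, the fitted slopes would scatter with a standard deviation of roughly 0.2444 around the true β₁.

Relative precision:
- SE / |β̂₁| = 0.2444 / 0.8752 = 27.9%
- Rule of thumb (under 20%: precise; 20% to under 50%: moderately precise; 50% or more: imprecise) → moderately precise

Rough 95% range (±2 SE): 0.8752 ± 0.4888 → (0.3864, 1.3640).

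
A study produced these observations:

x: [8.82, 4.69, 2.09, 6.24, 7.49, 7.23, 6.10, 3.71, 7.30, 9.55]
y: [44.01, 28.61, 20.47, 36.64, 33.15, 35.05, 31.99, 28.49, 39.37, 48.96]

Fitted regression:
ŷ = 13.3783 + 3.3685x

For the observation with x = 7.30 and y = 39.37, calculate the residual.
Residual = 1.4016

The residual is the difference between the actual value and the predicted value:

Residual = y - ŷ

Step 1: Calculate predicted value
ŷ = 13.3783 + 3.3685 × 7.30
ŷ = 37.9684

Step 2: Calculate residual
Residual = 39.37 - 37.9684
Residual = 1.4016

Sign check: y > ŷ, so the point is above the line and the fit underestimates here.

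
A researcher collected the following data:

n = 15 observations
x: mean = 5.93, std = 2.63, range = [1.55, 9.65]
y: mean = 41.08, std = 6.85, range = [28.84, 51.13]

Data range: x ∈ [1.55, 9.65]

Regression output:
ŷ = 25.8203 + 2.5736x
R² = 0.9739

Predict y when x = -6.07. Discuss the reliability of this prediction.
The equation gives ŷ = 10.1985; however x = -6.07 is 7.62 units below the observed range, so this extrapolated value should not be trusted.

Prediction calculation:
ŷ = 25.8203 + 2.5736 × (-6.07)
ŷ = 10.1985

Reliability:
- Data range: x ∈ [1.55, 9.65]
- Prediction point: x = -6.07 is 7.62 units below the observed range → this is EXTRAPOLATION, not interpolation

Why that matters here:
- R² describes fit only over the sampled x values; it says nothing about behaviour beyond them
- The linear relationship may not hold outside the observed range
- The standard error of prediction grows with (x − x̄)², and x = -6.07 is far from x̄ = 5.93

The R² = 0.9739 only validates the fit within [1.55, 9.65]; treat ŷ = 10.1985 with caution.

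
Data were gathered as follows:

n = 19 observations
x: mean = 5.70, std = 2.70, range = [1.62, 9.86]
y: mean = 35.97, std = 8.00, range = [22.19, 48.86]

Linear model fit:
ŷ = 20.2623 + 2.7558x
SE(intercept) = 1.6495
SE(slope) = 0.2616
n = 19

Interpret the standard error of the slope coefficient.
SE(slope) = 0.2616 measures the uncertainty in the estimated slope. The coefficient is estimated precisely (SE/|β̂₁| = 9.5%).

What SE measures:
- The standard error quantifies the sampling variability of the coefficient estimate
- It is the estimated standard deviation of β̂₁ across hypothetical repeated samples of the same size
- Smaller SE → more precise estimate

Relative precision:
- SE / |β̂₁| = 0.2616 / 2.7558 = 9.5%
- Rule of thumb (under 20%: precise; 20% to under 50%: moderately precise; 50% or more: imprecise) → precise

Link to interval estimation: a confidence interval for β₁ is β̂₁ ± t* × 0.2616, so SE sets the half-width per unit of t*.

What drives SE(β̂₁): larger n (here n = 19) → smaller SE; wider spread of x values → smaller SE; more residual scatter → larger SE.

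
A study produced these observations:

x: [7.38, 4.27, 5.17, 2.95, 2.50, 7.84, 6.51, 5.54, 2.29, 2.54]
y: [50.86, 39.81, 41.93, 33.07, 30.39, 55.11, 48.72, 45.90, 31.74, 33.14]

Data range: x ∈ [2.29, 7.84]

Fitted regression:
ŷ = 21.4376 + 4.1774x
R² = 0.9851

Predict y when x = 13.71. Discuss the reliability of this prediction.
ŷ = 78.7098, but this is extrapolation (above the data range [2.29, 7.84]) and may be unreliable.

Prediction calculation:
ŷ = 21.4376 + 4.1774 × 13.71
ŷ = 78.7098

Reliability:
- Data range: x ∈ [2.29, 7.84]
- Prediction point: x = 13.71 is 5.87 units above the observed range → this is EXTRAPOLATION, not interpolation

Why that matters here:
- There are no observations near this x to validate the fitted line there
- The linear relationship may not hold outside the observed range
- R² describes fit only over the sampled x values; it says nothing about behaviour beyond them

The R² = 0.9851 only validates the fit within [2.29, 7.84]; treat ŷ = 78.7098 with caution.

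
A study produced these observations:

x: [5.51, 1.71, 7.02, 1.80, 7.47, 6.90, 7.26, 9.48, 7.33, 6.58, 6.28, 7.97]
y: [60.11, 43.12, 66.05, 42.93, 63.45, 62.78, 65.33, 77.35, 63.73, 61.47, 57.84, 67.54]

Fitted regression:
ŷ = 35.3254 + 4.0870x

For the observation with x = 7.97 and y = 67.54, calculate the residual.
Residual = -0.3588

The residual is the difference between the actual value and the predicted value:

Residual = y - ŷ

Step 1: Calculate predicted value
ŷ = 35.3254 + 4.0870 × 7.97
ŷ = 67.8988

Step 2: Calculate residual
Residual = 67.54 - 67.8988
Residual = -0.3588

Interpretation: the model overestimates the actual value by 0.3588 at this point (negative residual → observation lies below the fitted line).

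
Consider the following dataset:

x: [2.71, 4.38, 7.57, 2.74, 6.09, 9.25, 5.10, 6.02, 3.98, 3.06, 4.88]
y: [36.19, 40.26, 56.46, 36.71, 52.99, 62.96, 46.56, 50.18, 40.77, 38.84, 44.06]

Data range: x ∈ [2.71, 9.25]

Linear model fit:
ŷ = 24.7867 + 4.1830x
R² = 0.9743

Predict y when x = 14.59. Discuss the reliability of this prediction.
ŷ = 85.8167 (extrapolation — x = 14.59 lies outside [2.71, 9.25], so reliability is low).

Prediction calculation:
ŷ = 24.7867 + 4.1830 × 14.59
ŷ = 85.8167

Reliability:
- Data range: x ∈ [2.71, 9.25]
- Prediction point: x = 14.59 is 5.34 units above the observed range → this is EXTRAPOLATION, not interpolation

Why that matters here:
- The linear relationship may not hold outside the observed range
- The standard error of prediction grows with (x − x̄)², and x = 14.59 is far from x̄ = 5.07

A defensible statement: 'if the linear trend continued to x = 14.59, y would be about 85.8167' — the premise is untested.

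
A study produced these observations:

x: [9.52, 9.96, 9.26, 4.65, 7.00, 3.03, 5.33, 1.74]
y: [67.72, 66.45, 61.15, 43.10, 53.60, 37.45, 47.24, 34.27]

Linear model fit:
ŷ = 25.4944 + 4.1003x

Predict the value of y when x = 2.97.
ŷ = 37.6723

To predict y for x = 2.97, substitute into the regression equation:

ŷ = 25.4944 + 4.1003 × 2.97
ŷ = 25.4944 + 12.1779
ŷ = 37.6723

This is the fitted mean response at that x — an individual observation would come with a wider prediction interval.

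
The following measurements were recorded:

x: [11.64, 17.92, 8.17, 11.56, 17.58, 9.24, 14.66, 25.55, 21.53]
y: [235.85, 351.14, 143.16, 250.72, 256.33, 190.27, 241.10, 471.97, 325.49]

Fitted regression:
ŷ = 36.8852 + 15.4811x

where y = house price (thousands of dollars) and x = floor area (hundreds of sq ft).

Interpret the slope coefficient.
For each additional hundred sq ft of floor area, predicted house price increases by approximately 15.4811 thousand dollars.

The slope β₁ = 15.4811 gives the rate at which the fitted house price changes with floor area.

Interpretation:
- Floor area up by 1 hundred sq ft → predicted house price increases by 15.4811 thousand dollars
- This is a linear approximation: the same per-unit change is assumed across the whole observed x range

(β₀ = 36.8852 is the fitted value at x = 0 and is not part of the slope interpretation.)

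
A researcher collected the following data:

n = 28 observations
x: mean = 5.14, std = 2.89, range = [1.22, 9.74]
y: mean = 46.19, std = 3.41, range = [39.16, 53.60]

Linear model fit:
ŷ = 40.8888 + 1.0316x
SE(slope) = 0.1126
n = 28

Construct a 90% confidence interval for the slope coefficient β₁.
The 90% CI for β₁ is (0.8395, 1.2237)

Confidence interval for the slope:

The 90% CI for β₁ is: β̂₁ ± t*(α/2, n-2) × SE(β̂₁)

Step 1: Find critical t-value
- Confidence level = 0.9
- Degrees of freedom = n - 2 = 28 - 2 = 26
- t*(α/2, 26) = 1.7056

Step 2: Calculate margin of error
Margin = 1.7056 × 0.1126 = 0.1921

Step 3: Construct interval
CI = 1.0316 ± 0.1921
CI = (0.8395, 1.2237)

Interpretation: We are 90% confident that the true slope β₁ lies between 0.8395 and 1.2237.
The interval does not include 0, suggesting a significant linear relationship.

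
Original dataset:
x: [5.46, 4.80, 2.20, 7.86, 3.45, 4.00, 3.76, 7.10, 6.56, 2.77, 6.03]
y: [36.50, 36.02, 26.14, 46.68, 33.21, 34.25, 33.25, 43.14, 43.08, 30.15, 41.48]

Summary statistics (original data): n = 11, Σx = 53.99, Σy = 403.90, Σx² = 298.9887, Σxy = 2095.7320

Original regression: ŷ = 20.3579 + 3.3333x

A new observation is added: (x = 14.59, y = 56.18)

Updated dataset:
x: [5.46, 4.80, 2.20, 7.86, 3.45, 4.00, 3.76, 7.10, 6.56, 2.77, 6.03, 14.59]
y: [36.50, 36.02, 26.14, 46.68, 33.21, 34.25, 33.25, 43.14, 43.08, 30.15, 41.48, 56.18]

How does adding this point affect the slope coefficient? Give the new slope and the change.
The slope changes from 3.3333 to 2.3852 (change of -0.9481, or -28.4%).

x = 14.59 lies well outside the original x-range [2.20, 7.86] (x̄ ≈ 4.91), so this observation has high leverage and can move the slope substantially.

Step 1: Update the sums with the new point (n goes from 11 to 12)
Σx  = 53.99 + 14.59 = 68.58
Σy  = 403.90 + 56.18 = 460.08
Σx² = 298.9887 + 14.59² = 298.9887 + 212.8681 = 511.8568
Σxy = 2095.7320 + 14.59×56.18 = 2095.7320 + 819.6662 = 2915.3982

Step 2: Recompute the slope with b₁ = (nΣxy − ΣxΣy) / (nΣx² − (Σx)²)
Numerator   = 12×2915.3982 − 68.58×460.08 = 34984.7784 − 31552.2864 = 3432.4920
Denominator = 12×511.8568 − 68.58² = 6142.2816 − 4703.2164 = 1439.0652
b₁(new) = 3432.4920 / 1439.0652 = 2.3852

(Same formula on the original sums: (11×2095.7320 − 53.99×403.90) / (11×298.9887 − 53.99²) = 1246.4910 / 373.9556 = 3.3333, matching the given fit.)

Step 3: Change in slope
Δβ₁ = 2.3852 − 3.3333 = -0.9481
Relative change = -0.9481 / 3.3333 × 100% = -28.4%
→ the slope decreases when the point is added.

Because the point sits below the extension of the original line at a high-leverage x, it tilts the fit down.
In practice: investigate whether it comes from the same population as the rest of the sample; refit with and without it and report both if conclusions differ.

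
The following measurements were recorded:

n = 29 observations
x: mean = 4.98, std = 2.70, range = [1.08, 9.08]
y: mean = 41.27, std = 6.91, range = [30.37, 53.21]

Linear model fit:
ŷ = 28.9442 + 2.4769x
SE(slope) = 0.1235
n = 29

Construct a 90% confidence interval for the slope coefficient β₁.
The 90% CI for β₁ is (2.2665, 2.6873)

Confidence interval for the slope:

The 90% CI for β₁ is: β̂₁ ± t*(α/2, n-2) × SE(β̂₁)

Step 1: Find critical t-value
- Confidence level = 0.9
- Degrees of freedom = n - 2 = 29 - 2 = 27
- t*(α/2, 27) = 1.7033

Step 2: Calculate margin of error
Margin = 1.7033 × 0.1235 = 0.2104

Step 3: Construct interval
CI = 2.4769 ± 0.2104
CI = (2.2665, 2.6873)

Interpretation: intervals built this way capture the true β₁ in 90% of repeated samples; here the plausible range for the per-unit effect of x on y is 2.2665 to 2.6873.
The interval does not include 0, suggesting a significant linear relationship.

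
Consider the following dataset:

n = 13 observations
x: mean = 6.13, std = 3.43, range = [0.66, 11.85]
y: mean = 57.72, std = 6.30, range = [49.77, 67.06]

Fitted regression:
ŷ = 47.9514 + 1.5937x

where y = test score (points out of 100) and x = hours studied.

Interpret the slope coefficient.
An increase of one hour in study time is associated with a 1.5937 points increase in predicted test score.

The slope β₁ = 1.5937 gives the rate at which the fitted test score changes with study time.

Interpretation:
- Study time up by 1 hour → predicted test score increases by 1.5937 points
- The effect is assumed constant over the observed range of x (linearity)

The intercept β₀ = 47.9514 is the predicted test score when study time = 0; since the smallest observed x is 0.66, this is an extrapolation and mainly anchors the line.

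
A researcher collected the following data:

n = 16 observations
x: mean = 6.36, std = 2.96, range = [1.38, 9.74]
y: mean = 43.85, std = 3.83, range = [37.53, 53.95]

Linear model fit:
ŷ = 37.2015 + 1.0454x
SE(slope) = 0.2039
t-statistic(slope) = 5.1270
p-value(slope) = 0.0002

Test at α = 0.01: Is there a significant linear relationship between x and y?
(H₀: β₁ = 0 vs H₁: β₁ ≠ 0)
Reject H₀: p-value = 0.0002 < α = 0.01. The linear relationship is significant at the 1% level.

Hypothesis test for the slope coefficient:

H₀: β₁ = 0 (no linear relationship)
H₁: β₁ ≠ 0 (linear relationship exists)

Test statistic: t = β̂₁ / SE(β̂₁) = 1.0454 / 0.2039 = 5.1270

With df = 14, the two-sided p-value for |t| = 5.1270 is 0.0002.

Decision rule: reject H₀ if p-value < α.
p-value = 0.0002 < α = 0.01 → reject H₀.

At α = 0.01 the data do provide convincing evidence of a nonzero slope.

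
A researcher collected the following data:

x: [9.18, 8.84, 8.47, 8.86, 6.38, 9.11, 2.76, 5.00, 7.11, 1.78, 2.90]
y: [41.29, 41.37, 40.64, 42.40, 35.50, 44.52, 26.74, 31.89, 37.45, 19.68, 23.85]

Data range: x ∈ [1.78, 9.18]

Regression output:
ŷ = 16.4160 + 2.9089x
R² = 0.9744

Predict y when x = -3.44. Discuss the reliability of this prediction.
ŷ = 6.4094 (extrapolation — x = -3.44 lies outside [1.78, 9.18], so reliability is low).

Prediction calculation:
ŷ = 16.4160 + 2.9089 × (-3.44)
ŷ = 6.4094

Reliability:
- Data range: x ∈ [1.78, 9.18]
- Prediction point: x = -3.44 is 5.22 units below the observed range → this is EXTRAPOLATION, not interpolation

Why that matters here:
- The linear relationship may not hold outside the observed range
- Real relationships often flatten, saturate, or turn nonlinear at extremes
- The standard error of prediction grows with (x − x̄)², and x = -3.44 is far from x̄ = 6.40

A defensible statement: 'if the linear trend continued to x = -3.44, y would be about 6.4094' — the premise is untested.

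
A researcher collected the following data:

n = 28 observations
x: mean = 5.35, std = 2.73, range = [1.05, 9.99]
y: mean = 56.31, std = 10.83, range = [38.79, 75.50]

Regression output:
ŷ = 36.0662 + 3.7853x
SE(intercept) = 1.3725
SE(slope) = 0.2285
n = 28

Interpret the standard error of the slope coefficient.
The slope 3.7853 is pinned down to within about ±0.2285 (one SE) by these data — relative uncertainty 6.0%, i.e. precise.

What SE measures:
- The standard error quantifies the sampling variability of the coefficient estimate
- It is the estimated standard deviation of β̂₁ across hypothetical repeated samples of the same size
- Smaller SE → more precise estimate

Relative precision:
- SE / |β̂₁| = 0.2285 / 3.7853 = 6.0%
- Rule of thumb (under 20%: precise; 20% to under 50%: moderately precise; 50% or more: imprecise) → precise

Rough 95% range (±2 SE): 3.7853 ± 0.4570 → (3.3283, 4.2423).

What drives SE(β̂₁): wider spread of x values → smaller SE; larger n (here n = 28) → smaller SE; more residual scatter → larger SE.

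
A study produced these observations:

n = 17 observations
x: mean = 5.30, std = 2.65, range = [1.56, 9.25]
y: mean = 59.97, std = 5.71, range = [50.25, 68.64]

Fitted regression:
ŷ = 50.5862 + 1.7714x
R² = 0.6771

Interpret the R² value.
R² = 0.6771 means 67.71% of the variation in y is explained by the linear relationship with x. This indicates a moderate fit.

R² = 1 − SS_res/SS_tot compares the residual scatter to the total scatter of y about its mean.

Here R² = 0.6771:
- Explained: 67.71% of the variation in y
- Unexplained (residual): 100% − 67.71% = 32.29%
- Rule of thumb (below 0.3 weak; 0.3 to below 0.7 moderate; 0.7 and above strong) → moderate

Note: R² never decreases when predictors are added, so it should not be used alone to compare models of different size.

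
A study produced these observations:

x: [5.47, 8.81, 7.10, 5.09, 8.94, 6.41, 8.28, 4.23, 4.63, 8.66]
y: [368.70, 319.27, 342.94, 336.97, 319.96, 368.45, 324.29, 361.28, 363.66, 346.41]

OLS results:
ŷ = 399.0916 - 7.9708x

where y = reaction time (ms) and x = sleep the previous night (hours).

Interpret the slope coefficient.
For each additional hour of sleep, predicted reaction time decreases by approximately 7.9708 ms.

The slope β₁ = -7.9708 gives the rate at which the fitted reaction time changes with sleep.

Interpretation:
- Sleep up by 1 hour → predicted reaction time decreases by 7.9708 ms
- The effect is assumed constant over the observed range of x (linearity)
- The slope describes association in these data, not necessarily a causal effect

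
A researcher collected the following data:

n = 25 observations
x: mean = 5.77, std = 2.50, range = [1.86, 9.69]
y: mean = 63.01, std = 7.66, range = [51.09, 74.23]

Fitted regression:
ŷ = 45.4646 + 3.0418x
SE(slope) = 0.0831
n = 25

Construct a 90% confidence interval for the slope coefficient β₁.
The 90% CI for β₁ is (2.8994, 3.1842)

Confidence interval for the slope:

The 90% CI for β₁ is: β̂₁ ± t*(α/2, n-2) × SE(β̂₁)

Step 1: Find critical t-value
- Confidence level = 0.9
- Degrees of freedom = n - 2 = 25 - 2 = 23
- t*(α/2, 23) = 1.7139

Step 2: Calculate margin of error
Margin = 1.7139 × 0.0831 = 0.1424

Step 3: Construct interval
CI = 3.0418 ± 0.1424
CI = (2.8994, 3.1842)

Interpretation: intervals built this way capture the true β₁ in 90% of repeated samples; here the plausible range for the per-unit effect of x on y is 2.8994 to 3.1842.
Since 0 is outside the interval, a two-sided test at α = 0.10 would reject H₀: β₁ = 0.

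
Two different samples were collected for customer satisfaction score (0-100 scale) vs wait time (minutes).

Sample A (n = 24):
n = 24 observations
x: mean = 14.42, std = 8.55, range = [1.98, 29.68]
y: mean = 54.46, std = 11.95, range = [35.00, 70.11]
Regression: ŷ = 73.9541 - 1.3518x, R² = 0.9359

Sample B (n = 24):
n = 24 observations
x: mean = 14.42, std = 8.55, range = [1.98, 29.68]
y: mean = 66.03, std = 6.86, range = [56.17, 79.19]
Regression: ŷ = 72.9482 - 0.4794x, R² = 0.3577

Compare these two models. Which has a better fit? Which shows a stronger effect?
Model A has the better fit (R² = 0.9359 vs 0.3577). Model A shows the stronger effect (|β₁| = 1.3518 vs 0.4794).

Model Comparison:

Which explains more variance? (R²)
- Model A: R² = 0.9359 → 93.59% of variance in satisfaction score explained
- Model B: R² = 0.3577 → 35.77% of variance in satisfaction score explained
- 0.9359 > 0.3577 → Model A has the better fit

Which has the larger per-minute effect? (|β₁|)
- Model A: β₁ = -1.3518 → predicted satisfaction score falls 1.3518 points per additional minute of wait time
- Model B: β₁ = -0.4794 → predicted satisfaction score falls 0.4794 points per additional minute of wait time
- |-1.3518| > |-0.4794| → Model A shows the stronger marginal effect

Notes:
- R² measures how tightly points cluster around the line; β₁ measures how steep the line is — they answer different questions.
- A better fit (higher R²) doesn't necessarily mean a more important relationship.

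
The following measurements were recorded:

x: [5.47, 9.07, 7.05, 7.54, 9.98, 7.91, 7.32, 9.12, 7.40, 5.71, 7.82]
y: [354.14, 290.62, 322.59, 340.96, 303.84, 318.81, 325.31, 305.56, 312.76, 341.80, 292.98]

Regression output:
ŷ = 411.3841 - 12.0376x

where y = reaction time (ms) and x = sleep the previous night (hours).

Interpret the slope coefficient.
On average, reaction time is about 12.0376 ms lower for every extra hour of sleep.

The slope β₁ = -12.0376 gives the rate at which the fitted reaction time changes with sleep.

Interpretation:
- Sleep up by 1 hour → predicted reaction time decreases by 12.0376 ms
- The effect is assumed constant over the observed range of x (linearity)

The intercept β₀ = 411.3841 is the predicted reaction time when sleep = 0; since the smallest observed x is 5.47, this is an extrapolation and mainly anchors the line.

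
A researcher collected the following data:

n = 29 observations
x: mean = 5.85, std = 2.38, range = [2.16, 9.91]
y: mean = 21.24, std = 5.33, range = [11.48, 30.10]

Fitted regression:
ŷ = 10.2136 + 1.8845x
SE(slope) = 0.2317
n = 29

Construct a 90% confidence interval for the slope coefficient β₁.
The 90% CI for β₁ is (1.4898, 2.2792)

Confidence interval for the slope:

The 90% CI for β₁ is: β̂₁ ± t*(α/2, n-2) × SE(β̂₁)

Step 1: Find critical t-value
- Confidence level = 0.9
- Degrees of freedom = n - 2 = 29 - 2 = 27
- t*(α/2, 27) = 1.7033

Step 2: Calculate margin of error
Margin = 1.7033 × 0.2317 = 0.3947

Step 3: Construct interval
CI = 1.8845 ± 0.3947
CI = (1.4898, 2.2792)

Interpretation: intervals built this way capture the true β₁ in 90% of repeated samples; here the plausible range for the per-unit effect of x on y is 1.4898 to 2.2792.
The interval does not include 0, suggesting a significant linear relationship.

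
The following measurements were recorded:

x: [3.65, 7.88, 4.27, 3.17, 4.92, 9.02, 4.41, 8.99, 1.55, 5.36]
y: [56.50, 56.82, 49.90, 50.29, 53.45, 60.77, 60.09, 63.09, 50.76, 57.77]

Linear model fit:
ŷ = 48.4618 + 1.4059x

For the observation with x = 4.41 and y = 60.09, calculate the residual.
Residual = 5.4282

The residual is the difference between the actual value and the predicted value:

Residual = y - ŷ

Step 1: Calculate predicted value
ŷ = 48.4618 + 1.4059 × 4.41
ŷ = 54.6618

Step 2: Calculate residual
Residual = 60.09 - 54.6618
Residual = 5.4282

The residual is positive, so the observed y = 60.09 sits above the regression line (the line underestimates it by 5.4282).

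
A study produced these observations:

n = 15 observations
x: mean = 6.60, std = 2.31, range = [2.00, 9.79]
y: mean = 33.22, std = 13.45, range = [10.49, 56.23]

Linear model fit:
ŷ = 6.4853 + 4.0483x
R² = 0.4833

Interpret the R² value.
The model explains 48.33% of the variance in y (R² = 0.4833), leaving 51.67% unexplained; the fit is moderate.

The coefficient of determination R² is the fraction of the total variation in y that the fitted line accounts for.

Here R² = 0.4833:
- Explained: 48.33% of the variation in y
- Unexplained (residual): 100% − 48.33% = 51.67%
- Rule of thumb (below 0.3 weak; 0.3 to below 0.7 moderate; 0.7 and above strong) → moderate

Equivalently, for simple linear regression R² = r², so |r| = √0.4833 ≈ 0.6952.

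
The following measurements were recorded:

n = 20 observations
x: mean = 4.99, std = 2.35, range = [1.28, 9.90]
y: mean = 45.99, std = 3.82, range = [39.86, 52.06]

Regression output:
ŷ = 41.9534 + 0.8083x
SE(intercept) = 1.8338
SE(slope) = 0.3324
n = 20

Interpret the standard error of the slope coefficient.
SE(β̂₁) = 0.3324 is the estimated standard deviation of the slope estimate across repeated samples; relative to β̂₁ = 0.8083 that is 41.1%, a moderately precise estimate.

SE(β̂₁) = 0.3324 says: if we drew many samples of n = 20 from the same population and refit each time, the fitted slopes would scatter with a standard deviation of roughly 0.3324 around the true β₁.

Relative precision:
- SE / |β̂₁| = 0.3324 / 0.8083 = 41.1%
- Rule of thumb (under 20%: precise; 20% to under 50%: moderately precise; 50% or more: imprecise) → moderately precise

Rough 95% range (±2 SE): 0.8083 ± 0.6648 → (0.1435, 1.4731).

What drives SE(β̂₁): more residual scatter → larger SE; wider spread of x values → smaller SE.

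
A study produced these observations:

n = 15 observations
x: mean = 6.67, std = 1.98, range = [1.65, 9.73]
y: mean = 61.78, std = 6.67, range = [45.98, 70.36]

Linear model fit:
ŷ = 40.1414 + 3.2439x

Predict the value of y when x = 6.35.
ŷ = 60.7402

Plug x = 6.35 into the fitted line:

ŷ = 40.1414 + 3.2439 × 6.35
ŷ = 40.1414 + 20.5988
ŷ = 60.7402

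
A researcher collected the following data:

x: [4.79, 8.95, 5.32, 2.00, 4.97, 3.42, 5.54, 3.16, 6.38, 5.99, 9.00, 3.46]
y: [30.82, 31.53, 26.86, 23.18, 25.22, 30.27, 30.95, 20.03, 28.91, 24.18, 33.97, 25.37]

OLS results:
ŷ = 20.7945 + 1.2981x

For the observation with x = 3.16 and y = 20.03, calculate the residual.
Residual = -4.8665

The residual is the difference between the actual value and the predicted value:

Residual = y - ŷ

Step 1: Calculate predicted value
ŷ = 20.7945 + 1.2981 × 3.16
ŷ = 24.8965

Step 2: Calculate residual
Residual = 20.03 - 24.8965
Residual = -4.8665

The residual is negative, so the observed y = 20.03 sits below the regression line (the line overestimates it by 4.8665).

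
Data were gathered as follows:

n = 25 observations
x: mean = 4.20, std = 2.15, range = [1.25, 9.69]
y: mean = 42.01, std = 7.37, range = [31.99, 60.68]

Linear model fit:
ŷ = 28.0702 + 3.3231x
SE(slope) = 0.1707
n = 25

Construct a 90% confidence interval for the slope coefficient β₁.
The 90% CI for β₁ is (3.0305, 3.6157)

Confidence interval for the slope:

The 90% CI for β₁ is: β̂₁ ± t*(α/2, n-2) × SE(β̂₁)

Step 1: Find critical t-value
- Confidence level = 0.9
- Degrees of freedom = n - 2 = 25 - 2 = 23
- t*(α/2, 23) = 1.7139

Step 2: Calculate margin of error
Margin = 1.7139 × 0.1707 = 0.2926

Step 3: Construct interval
CI = 3.3231 ± 0.2926
CI = (3.0305, 3.6157)

Interpretation: each one-unit increase in x is associated with a change in mean y of between 3.0305 and 3.6157, with 90% confidence.
Since 0 is outside the interval, a two-sided test at α = 0.10 would reject H₀: β₁ = 0.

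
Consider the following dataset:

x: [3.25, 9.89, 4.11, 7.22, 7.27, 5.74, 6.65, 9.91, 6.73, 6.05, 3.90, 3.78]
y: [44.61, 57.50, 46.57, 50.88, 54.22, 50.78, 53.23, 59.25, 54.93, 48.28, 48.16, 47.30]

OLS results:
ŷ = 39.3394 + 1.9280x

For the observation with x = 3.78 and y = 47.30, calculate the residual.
Residual = 0.6728

The residual is the difference between the actual value and the predicted value:

Residual = y - ŷ

Step 1: Calculate predicted value
ŷ = 39.3394 + 1.9280 × 3.78
ŷ = 46.6272

Step 2: Calculate residual
Residual = 47.30 - 46.6272
Residual = 0.6728

Sign check: y > ŷ, so the point is above the line and the fit underestimates here.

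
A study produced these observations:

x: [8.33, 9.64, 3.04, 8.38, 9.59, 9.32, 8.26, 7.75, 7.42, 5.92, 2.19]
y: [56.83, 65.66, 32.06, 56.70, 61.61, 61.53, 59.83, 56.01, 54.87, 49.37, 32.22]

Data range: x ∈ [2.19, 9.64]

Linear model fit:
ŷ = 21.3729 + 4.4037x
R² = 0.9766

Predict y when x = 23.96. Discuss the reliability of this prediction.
ŷ = 126.8856 (extrapolation — x = 23.96 lies outside [2.19, 9.64], so reliability is low).

Prediction calculation:
ŷ = 21.3729 + 4.4037 × 23.96
ŷ = 126.8856

Reliability:
- Data range: x ∈ [2.19, 9.64]
- Prediction point: x = 23.96 is 14.32 units above the observed range → this is EXTRAPOLATION, not interpolation

Why that matters here:
- R² describes fit only over the sampled x values; it says nothing about behaviour beyond them
- The linear relationship may not hold outside the observed range
- Real relationships often flatten, saturate, or turn nonlinear at extremes

Report the number if required, but flag clearly that it is an extrapolation.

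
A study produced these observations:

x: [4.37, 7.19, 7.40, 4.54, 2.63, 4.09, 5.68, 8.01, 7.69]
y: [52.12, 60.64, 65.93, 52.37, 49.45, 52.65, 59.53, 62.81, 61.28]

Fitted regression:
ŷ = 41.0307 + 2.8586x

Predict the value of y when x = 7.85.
ŷ = 63.4707

Plug x = 7.85 into the fitted line:

ŷ = 41.0307 + 2.8586 × 7.85
ŷ = 41.0307 + 22.4400
ŷ = 63.4707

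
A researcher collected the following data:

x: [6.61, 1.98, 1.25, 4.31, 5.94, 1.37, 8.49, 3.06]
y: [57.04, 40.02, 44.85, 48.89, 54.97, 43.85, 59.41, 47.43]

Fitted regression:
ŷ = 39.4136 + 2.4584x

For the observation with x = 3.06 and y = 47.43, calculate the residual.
Residual = 0.4937

The residual is the difference between the actual value and the predicted value:

Residual = y - ŷ

Step 1: Calculate predicted value
ŷ = 39.4136 + 2.4584 × 3.06
ŷ = 46.9363

Step 2: Calculate residual
Residual = 47.43 - 46.9363
Residual = 0.4937

The residual is positive, so the observed y = 47.43 sits above the regression line (the line underestimates it by 0.4937).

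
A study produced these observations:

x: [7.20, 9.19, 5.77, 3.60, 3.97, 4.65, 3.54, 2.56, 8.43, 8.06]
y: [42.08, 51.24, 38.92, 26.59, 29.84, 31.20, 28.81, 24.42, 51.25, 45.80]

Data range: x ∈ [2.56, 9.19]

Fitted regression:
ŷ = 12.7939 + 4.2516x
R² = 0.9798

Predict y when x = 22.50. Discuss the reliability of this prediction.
The equation gives ŷ = 108.4549; however x = 22.50 is 13.31 units above the observed range, so this extrapolated value should not be trusted.

Prediction calculation:
ŷ = 12.7939 + 4.2516 × 22.50
ŷ = 108.4549

Reliability:
- Data range: x ∈ [2.56, 9.19]
- Prediction point: x = 22.50 is 13.31 units above the observed range → this is EXTRAPOLATION, not interpolation

Why that matters here:
- R² describes fit only over the sampled x values; it says nothing about behaviour beyond them
- The linear relationship may not hold outside the observed range
- The standard error of prediction grows with (x − x̄)², and x = 22.50 is far from x̄ = 5.70

Report the number if required, but flag clearly that it is an extrapolation.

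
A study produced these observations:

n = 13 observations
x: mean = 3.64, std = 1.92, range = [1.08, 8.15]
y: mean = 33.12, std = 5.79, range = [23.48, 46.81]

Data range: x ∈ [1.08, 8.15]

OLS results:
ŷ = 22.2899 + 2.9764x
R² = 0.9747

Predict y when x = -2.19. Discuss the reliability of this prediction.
The equation gives ŷ = 15.7716; however x = -2.19 is 3.27 units below the observed range, so this extrapolated value should not be trusted.

Prediction calculation:
ŷ = 22.2899 + 2.9764 × (-2.19)
ŷ = 15.7716

Reliability:
- Data range: x ∈ [1.08, 8.15]
- Prediction point: x = -2.19 is 3.27 units below the observed range → this is EXTRAPOLATION, not interpolation

Why that matters here:
- There are no observations near this x to validate the fitted line there
- R² describes fit only over the sampled x values; it says nothing about behaviour beyond them
- The standard error of prediction grows with (x − x̄)², and x = -2.19 is far from x̄ = 3.64

Report the number if required, but flag clearly that it is an extrapolation.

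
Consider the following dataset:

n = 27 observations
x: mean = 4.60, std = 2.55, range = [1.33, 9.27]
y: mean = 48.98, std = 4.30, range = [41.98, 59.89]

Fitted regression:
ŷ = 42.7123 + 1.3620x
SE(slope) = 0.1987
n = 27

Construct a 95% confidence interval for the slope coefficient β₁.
The 95% CI for β₁ is (0.9528, 1.7712)

Confidence interval for the slope:

The 95% CI for β₁ is: β̂₁ ± t*(α/2, n-2) × SE(β̂₁)

Step 1: Find critical t-value
- Confidence level = 0.95
- Degrees of freedom = n - 2 = 27 - 2 = 25
- t*(α/2, 25) = 2.0595

Step 2: Calculate margin of error
Margin = 2.0595 × 0.1987 = 0.4092

Step 3: Construct interval
CI = 1.3620 ± 0.4092
CI = (0.9528, 1.7712)

Interpretation: We are 95% confident that the true slope β₁ lies between 0.9528 and 1.7712.
The interval does not include 0, suggesting a significant linear relationship.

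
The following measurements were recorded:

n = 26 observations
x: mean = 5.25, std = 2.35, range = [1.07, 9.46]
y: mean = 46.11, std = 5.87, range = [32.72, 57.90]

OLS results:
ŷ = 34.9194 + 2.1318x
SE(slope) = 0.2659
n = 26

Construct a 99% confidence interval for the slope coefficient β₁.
The 99% CI for β₁ is (1.3881, 2.8755)

Confidence interval for the slope:

The 99% CI for β₁ is: β̂₁ ± t*(α/2, n-2) × SE(β̂₁)

Step 1: Find critical t-value
- Confidence level = 0.99
- Degrees of freedom = n - 2 = 26 - 2 = 24
- t*(α/2, 24) = 2.7969

Step 2: Calculate margin of error
Margin = 2.7969 × 0.2659 = 0.7437

Step 3: Construct interval
CI = 2.1318 ± 0.7437
CI = (1.3881, 2.8755)

Interpretation: We are 99% confident that the true slope β₁ lies between 1.3881 and 2.8755.
The interval does not include 0, suggesting a significant linear relationship.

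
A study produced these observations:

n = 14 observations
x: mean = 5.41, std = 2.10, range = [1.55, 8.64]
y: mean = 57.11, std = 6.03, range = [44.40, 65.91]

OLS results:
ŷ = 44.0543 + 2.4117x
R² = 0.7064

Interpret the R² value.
About 70.64% of the variability in y is accounted for by the regression on x (R² = 0.7064) — a strong linear fit.

R² (coefficient of determination) measures the proportion of variance in y explained by the regression model.

Here R² = 0.7064:
- Explained: 70.64% of the variation in y
- Unexplained (residual): 100% − 70.64% = 29.36%
- Rule of thumb (below 0.3 weak; 0.3 to below 0.7 moderate; 0.7 and above strong) → strong

Calculation: R² = 1 − (SS_res / SS_tot), where SS_res is the sum of squared residuals and SS_tot the total sum of squares.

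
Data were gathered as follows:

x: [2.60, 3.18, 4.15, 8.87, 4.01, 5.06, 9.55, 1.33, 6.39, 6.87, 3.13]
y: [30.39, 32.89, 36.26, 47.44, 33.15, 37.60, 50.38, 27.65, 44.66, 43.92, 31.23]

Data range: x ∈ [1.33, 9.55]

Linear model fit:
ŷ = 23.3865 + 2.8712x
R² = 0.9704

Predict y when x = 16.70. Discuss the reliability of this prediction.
ŷ = 71.3355 (extrapolation — x = 16.70 lies outside [1.33, 9.55], so reliability is low).

Prediction calculation:
ŷ = 23.3865 + 2.8712 × 16.70
ŷ = 71.3355

Reliability:
- Data range: x ∈ [1.33, 9.55]
- Prediction point: x = 16.70 is 7.15 units above the observed range → this is EXTRAPOLATION, not interpolation

Why that matters here:
- R² describes fit only over the sampled x values; it says nothing about behaviour beyond them
- The linear relationship may not hold outside the observed range

The R² = 0.9704 only validates the fit within [1.33, 9.55]; treat ŷ = 71.3355 with caution.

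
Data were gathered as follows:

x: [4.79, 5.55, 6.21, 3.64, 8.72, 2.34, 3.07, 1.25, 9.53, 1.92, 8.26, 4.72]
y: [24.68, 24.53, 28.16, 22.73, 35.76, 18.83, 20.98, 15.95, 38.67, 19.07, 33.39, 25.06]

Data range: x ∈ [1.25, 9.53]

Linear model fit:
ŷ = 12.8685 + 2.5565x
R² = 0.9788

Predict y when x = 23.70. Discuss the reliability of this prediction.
The equation gives ŷ = 73.4576; however x = 23.70 is 14.17 units above the observed range, so this extrapolated value should not be trusted.

Prediction calculation:
ŷ = 12.8685 + 2.5565 × 23.70
ŷ = 73.4576

Reliability:
- Data range: x ∈ [1.25, 9.53]
- Prediction point: x = 23.70 is 14.17 units above the observed range → this is EXTRAPOLATION, not interpolation

Why that matters here:
- Real relationships often flatten, saturate, or turn nonlinear at extremes
- There are no observations near this x to validate the fitted line there

The R² = 0.9788 only validates the fit within [1.25, 9.53]; treat ŷ = 73.4576 with caution.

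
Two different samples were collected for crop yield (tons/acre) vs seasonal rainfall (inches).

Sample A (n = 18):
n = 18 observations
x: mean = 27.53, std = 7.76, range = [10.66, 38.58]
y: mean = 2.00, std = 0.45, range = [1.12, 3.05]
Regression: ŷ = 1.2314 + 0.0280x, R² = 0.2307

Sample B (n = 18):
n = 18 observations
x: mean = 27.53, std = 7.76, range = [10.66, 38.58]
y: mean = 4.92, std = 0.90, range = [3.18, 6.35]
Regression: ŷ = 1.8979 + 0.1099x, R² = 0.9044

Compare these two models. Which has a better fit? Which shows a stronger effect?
Model B has the better fit (R² = 0.9044 vs 0.2307). Model B shows the stronger effect (|β₁| = 0.1099 vs 0.0280).

Model Comparison:

Goodness of fit (R²):
- Model A: R² = 0.2307 → 23.07% of variance in crop yield explained
- Model B: R² = 0.9044 → 90.44% of variance in crop yield explained
- 0.9044 > 0.2307 → Model B has the better fit

Which has the larger per-inch effect? (|β₁|)
- Model A: β₁ = 0.0280 → predicted crop yield rises 0.0280 tons/acre per additional inch of rainfall
- Model B: β₁ = 0.1099 → predicted crop yield rises 0.1099 tons/acre per additional inch of rainfall
- |0.0280| < |0.1099| → Model B shows the stronger marginal effect

Note: A steeper slope doesn't make a better model if the scatter around the line is large.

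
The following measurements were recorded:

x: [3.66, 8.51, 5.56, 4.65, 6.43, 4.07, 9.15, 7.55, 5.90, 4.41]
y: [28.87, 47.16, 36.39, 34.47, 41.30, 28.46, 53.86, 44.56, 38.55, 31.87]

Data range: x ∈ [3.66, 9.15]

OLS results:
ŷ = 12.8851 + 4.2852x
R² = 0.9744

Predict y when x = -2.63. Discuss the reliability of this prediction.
ŷ = 1.6150 (extrapolation — x = -2.63 lies outside [3.66, 9.15], so reliability is low).

Prediction calculation:
ŷ = 12.8851 + 4.2852 × (-2.63)
ŷ = 1.6150

Reliability:
- Data range: x ∈ [3.66, 9.15]
- Prediction point: x = -2.63 is 6.29 units below the observed range → this is EXTRAPOLATION, not interpolation

Why that matters here:
- The linear relationship may not hold outside the observed range
- Real relationships often flatten, saturate, or turn nonlinear at extremes
- There are no observations near this x to validate the fitted line there

The R² = 0.9744 only validates the fit within [3.66, 9.15]; treat ŷ = 1.6150 with caution.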